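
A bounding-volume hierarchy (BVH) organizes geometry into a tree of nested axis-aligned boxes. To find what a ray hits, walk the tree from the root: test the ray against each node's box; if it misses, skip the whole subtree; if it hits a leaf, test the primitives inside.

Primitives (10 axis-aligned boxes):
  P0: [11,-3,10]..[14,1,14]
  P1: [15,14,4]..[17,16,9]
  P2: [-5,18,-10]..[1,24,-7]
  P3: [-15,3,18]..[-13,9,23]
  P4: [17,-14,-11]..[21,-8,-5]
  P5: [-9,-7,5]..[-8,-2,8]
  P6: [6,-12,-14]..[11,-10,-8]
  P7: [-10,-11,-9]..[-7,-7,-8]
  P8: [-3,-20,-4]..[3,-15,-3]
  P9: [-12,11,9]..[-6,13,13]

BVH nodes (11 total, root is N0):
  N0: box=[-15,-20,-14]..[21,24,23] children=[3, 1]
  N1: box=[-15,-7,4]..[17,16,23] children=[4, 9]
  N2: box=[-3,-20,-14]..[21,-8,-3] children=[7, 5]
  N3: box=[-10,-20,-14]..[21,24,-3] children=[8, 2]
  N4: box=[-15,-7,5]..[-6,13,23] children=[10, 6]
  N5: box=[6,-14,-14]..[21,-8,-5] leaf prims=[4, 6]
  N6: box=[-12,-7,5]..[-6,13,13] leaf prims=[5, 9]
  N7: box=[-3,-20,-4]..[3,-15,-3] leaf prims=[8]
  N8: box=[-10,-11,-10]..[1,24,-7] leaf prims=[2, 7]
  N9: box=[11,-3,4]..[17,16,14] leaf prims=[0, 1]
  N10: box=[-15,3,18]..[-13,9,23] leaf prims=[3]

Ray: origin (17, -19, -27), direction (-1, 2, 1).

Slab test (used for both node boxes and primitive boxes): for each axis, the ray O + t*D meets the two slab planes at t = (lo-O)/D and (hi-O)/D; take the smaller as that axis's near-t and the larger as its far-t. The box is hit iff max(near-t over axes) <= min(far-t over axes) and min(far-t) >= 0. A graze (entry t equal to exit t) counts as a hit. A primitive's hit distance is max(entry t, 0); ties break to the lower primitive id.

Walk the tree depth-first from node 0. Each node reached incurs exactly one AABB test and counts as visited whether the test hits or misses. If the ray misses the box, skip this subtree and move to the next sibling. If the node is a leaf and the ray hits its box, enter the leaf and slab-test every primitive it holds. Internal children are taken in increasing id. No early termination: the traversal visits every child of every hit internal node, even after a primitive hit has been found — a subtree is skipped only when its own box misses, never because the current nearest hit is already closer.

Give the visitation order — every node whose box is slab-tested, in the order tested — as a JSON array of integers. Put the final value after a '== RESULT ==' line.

Walk:
N0 x:[-4,32] y:[-1/2,43/2] z:[13,50] -> hit [13,43/2], descend [1, 3]
  N1 x:[0,32] y:[6,35/2] z:[31,50] -> miss, prune
  N3 x:[-4,27] y:[-1/2,43/2] z:[13,24] -> hit [13,43/2], descend [2, 8]
    N2 x:[-4,20] y:[-1/2,11/2] z:[13,24] -> miss, prune
    N8 x:[16,27] y:[4,43/2] z:[17,20] -> hit [17,20] leaf, test {P2@t=37/2, P7(miss)}

5 AABB tests over nodes [0, 1, 3, 2, 8]; 1 leaf entered; closest P2.

== RESULT ==
[0, 1, 3, 2, 8]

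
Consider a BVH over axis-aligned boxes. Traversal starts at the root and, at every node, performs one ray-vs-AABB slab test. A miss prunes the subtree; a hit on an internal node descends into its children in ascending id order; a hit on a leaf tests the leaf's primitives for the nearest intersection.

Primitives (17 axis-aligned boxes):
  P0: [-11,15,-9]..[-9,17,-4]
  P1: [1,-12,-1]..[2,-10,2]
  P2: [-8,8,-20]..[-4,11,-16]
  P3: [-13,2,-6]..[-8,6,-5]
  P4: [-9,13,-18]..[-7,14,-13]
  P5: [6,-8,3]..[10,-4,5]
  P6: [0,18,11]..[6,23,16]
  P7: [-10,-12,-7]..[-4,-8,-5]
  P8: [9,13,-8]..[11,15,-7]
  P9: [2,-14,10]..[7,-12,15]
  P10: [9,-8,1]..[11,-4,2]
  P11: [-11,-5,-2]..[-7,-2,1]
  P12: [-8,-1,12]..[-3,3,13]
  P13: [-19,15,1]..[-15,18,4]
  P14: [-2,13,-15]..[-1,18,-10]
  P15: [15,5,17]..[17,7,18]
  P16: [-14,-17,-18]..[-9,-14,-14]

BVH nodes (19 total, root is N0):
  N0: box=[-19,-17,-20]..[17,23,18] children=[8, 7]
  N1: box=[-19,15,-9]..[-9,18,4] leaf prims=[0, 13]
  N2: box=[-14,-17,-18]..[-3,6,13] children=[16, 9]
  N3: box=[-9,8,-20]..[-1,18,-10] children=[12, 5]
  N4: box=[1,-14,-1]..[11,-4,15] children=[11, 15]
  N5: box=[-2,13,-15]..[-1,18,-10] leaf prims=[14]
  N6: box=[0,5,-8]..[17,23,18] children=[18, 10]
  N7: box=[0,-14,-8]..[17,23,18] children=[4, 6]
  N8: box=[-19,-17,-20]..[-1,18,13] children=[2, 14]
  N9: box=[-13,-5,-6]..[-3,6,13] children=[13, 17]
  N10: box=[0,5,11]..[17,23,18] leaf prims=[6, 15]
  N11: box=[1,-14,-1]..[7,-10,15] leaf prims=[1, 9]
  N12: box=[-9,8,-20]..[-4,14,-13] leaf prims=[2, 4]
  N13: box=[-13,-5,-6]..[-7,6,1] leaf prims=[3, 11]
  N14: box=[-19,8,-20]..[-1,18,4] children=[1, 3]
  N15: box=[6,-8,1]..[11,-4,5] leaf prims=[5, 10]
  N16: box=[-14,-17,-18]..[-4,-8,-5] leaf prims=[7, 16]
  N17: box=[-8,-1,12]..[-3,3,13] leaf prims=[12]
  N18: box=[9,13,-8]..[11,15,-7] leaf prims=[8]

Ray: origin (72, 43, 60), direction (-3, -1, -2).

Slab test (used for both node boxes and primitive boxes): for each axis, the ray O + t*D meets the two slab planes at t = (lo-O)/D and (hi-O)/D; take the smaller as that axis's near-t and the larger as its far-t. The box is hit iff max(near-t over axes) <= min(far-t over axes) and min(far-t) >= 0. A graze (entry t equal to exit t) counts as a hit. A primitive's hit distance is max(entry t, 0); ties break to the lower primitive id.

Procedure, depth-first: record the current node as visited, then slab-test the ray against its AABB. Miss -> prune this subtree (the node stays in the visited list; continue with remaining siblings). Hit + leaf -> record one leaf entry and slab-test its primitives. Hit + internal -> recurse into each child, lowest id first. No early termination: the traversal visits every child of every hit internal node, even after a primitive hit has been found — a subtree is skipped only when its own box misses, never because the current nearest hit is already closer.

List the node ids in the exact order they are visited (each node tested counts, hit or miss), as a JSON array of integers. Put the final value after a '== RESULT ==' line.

Walk:
N0 x:[55/3,91/3] y:[20,60] z:[21,40] -> hit [21,91/3], descend [7, 8]
  N7 x:[55/3,24] y:[20,57] z:[21,34] -> hit [21,24], descend [4, 6]
    N4 x:[61/3,71/3] y:[47,57] z:[45/2,61/2] -> miss, prune
    N6 x:[55/3,24] y:[20,38] z:[21,34] -> hit [21,24], descend [10, 18]
      N10 x:[55/3,24] y:[20,38] z:[21,49/2] -> hit [21,24] leaf, test {P6@t=22, P15(miss)}
      N18 x:[61/3,21] y:[28,30] z:[67/2,34] -> miss, prune
  N8 x:[73/3,91/3] y:[25,60] z:[47/2,40] -> hit [25,91/3], descend [2, 14]
    N2 x:[25,86/3] y:[37,60] z:[47/2,39] -> miss, prune
    N14 x:[73/3,91/3] y:[25,35] z:[28,40] -> hit [28,91/3], descend [1, 3]
      N1 x:[27,91/3] y:[25,28] z:[28,69/2] -> hit [28,28] leaf, test {P0(miss), P13(miss)}
      N3 x:[73/3,27] y:[25,35] z:[35,40] -> miss, prune

Summary -> nodes [0, 7, 4, 6, 10, 18, 8, 2, 14, 1, 3]; box-tests=11; leaf-entries=2; first=P6

== RESULT ==
[0, 7, 4, 6, 10, 18, 8, 2, 14, 1, 3]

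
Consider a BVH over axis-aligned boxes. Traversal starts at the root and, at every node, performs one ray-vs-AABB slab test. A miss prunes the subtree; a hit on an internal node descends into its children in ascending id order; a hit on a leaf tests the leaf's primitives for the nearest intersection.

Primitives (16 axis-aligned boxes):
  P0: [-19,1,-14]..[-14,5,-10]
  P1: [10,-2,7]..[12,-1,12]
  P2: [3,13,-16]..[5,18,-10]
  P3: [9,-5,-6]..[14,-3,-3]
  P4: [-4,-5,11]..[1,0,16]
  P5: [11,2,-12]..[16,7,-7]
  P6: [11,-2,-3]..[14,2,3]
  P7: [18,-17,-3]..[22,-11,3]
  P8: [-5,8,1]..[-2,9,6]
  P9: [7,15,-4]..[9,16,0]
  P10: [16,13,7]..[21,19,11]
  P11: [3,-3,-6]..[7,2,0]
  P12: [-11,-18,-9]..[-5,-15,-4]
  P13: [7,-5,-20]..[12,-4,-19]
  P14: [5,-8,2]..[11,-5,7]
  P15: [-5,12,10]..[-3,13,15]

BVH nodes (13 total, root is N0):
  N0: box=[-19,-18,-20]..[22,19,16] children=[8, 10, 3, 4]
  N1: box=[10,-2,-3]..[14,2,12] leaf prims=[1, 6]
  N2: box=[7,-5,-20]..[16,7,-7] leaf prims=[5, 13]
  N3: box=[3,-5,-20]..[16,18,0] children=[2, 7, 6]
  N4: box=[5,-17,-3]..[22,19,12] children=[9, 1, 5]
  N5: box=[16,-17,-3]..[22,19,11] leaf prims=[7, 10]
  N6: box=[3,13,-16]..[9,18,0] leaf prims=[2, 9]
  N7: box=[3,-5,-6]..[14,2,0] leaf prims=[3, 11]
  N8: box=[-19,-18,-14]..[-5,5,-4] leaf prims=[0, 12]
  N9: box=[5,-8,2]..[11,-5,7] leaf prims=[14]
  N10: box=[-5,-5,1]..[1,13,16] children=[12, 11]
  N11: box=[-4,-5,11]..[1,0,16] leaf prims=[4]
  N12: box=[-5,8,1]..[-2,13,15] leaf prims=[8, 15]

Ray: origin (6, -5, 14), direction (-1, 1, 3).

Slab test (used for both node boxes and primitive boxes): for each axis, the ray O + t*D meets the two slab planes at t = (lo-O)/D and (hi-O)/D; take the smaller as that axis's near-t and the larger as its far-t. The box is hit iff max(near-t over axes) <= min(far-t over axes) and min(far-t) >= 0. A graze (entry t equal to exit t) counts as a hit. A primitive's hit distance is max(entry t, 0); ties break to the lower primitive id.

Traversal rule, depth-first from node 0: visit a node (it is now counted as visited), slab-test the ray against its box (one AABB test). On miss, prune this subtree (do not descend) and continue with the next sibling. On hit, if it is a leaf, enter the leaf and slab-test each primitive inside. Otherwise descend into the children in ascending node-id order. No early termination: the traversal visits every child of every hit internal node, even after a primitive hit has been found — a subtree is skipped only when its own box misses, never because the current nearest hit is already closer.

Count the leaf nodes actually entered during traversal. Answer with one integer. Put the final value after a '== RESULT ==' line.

Trace the traversal:
N0 x:[-16,25] y:[-13,24] z:[-34/3,2/3] -> hit [-34/3,2/3], descend [3, 4, 8, 10]
  N3 x:[-10,3] y:[0,23] z:[-34/3,-14/3] -> miss, prune
  N4 x:[-16,1] y:[-12,24] z:[-17/3,-2/3] -> miss, prune
  N8 x:[11,25] y:[-13,10] z:[-28/3,-6] -> miss, prune
  N10 x:[5,11] y:[0,18] z:[-13/3,2/3] -> miss, prune

Visited [0, 3, 4, 8, 10]. Tests: 5 box, 0 leaf. Nearest: miss.

== RESULT ==
0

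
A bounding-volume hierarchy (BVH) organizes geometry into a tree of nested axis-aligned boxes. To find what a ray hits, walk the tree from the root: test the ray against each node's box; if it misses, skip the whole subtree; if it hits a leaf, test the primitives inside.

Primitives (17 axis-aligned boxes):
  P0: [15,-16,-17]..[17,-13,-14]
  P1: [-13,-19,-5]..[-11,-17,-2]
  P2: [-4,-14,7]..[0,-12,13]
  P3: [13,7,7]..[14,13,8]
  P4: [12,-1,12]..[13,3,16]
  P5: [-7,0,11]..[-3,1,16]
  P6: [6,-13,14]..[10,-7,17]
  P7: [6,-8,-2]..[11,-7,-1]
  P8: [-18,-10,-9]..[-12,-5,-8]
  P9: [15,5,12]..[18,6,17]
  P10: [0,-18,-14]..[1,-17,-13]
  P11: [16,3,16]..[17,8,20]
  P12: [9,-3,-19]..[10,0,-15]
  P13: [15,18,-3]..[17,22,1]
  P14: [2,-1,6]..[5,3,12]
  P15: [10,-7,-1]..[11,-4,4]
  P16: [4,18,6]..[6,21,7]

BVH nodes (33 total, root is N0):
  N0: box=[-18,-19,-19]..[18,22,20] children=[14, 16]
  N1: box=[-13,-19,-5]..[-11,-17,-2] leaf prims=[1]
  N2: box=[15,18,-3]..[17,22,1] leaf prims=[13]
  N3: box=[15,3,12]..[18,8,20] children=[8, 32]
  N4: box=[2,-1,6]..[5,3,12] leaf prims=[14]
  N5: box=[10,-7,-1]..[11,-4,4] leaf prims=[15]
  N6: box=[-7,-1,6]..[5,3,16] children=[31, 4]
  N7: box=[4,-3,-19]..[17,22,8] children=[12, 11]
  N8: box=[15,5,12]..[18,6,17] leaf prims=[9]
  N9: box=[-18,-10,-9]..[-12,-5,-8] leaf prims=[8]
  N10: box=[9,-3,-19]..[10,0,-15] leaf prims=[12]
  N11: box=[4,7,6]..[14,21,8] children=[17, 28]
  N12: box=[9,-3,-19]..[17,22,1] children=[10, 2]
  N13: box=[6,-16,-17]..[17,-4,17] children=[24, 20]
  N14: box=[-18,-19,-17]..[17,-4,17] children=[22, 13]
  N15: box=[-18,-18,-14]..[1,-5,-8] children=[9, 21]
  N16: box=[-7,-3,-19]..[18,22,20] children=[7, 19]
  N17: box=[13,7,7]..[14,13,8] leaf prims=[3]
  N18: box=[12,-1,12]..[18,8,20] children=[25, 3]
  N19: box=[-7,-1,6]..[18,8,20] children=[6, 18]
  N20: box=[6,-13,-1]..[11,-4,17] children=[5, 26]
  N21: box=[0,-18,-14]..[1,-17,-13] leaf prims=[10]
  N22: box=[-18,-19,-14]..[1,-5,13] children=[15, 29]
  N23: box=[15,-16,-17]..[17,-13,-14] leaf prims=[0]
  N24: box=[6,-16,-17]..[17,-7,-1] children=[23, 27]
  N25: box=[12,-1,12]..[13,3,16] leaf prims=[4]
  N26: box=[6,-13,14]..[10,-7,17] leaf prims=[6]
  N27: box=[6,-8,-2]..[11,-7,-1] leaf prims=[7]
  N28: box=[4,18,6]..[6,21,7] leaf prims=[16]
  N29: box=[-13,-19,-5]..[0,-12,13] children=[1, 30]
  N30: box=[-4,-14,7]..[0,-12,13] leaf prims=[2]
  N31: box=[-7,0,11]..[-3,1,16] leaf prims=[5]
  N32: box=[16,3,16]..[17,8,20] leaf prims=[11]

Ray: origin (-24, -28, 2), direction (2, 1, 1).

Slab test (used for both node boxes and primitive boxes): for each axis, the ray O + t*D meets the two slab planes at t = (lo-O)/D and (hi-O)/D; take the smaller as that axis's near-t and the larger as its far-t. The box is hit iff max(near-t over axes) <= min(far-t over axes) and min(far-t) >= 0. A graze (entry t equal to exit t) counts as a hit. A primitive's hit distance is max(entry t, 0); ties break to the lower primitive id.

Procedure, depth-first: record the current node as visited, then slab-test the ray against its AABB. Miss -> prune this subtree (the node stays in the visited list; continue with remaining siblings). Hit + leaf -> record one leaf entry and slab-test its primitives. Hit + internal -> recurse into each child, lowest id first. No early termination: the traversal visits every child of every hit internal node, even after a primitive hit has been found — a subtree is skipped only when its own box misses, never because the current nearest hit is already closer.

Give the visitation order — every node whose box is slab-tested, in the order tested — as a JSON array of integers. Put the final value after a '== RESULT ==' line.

Walk:
N0 x:[3,21] y:[9,50] z:[-21,18] -> hit [9,18], descend [14, 16]
  N14 x:[3,41/2] y:[9,24] z:[-19,15] -> hit [9,15], descend [13, 22]
    N13 x:[15,41/2] y:[12,24] z:[-19,15] -> hit [15,15], descend [20, 24]
      N20 x:[15,35/2] y:[15,24] z:[-3,15] -> hit [15,15], descend [5, 26]
        N5 x:[17,35/2] y:[21,24] z:[-3,2] -> miss, prune
        N26 x:[15,17] y:[15,21] z:[12,15] -> hit [15,15] leaf, test {P6@t=15}
      N24 x:[15,41/2] y:[12,21] z:[-19,-3] -> miss, prune
    N22 x:[3,25/2] y:[9,23] z:[-16,11] -> hit [9,11], descend [15, 29]
      N15 x:[3,25/2] y:[10,23] z:[-16,-10] -> miss, prune
      N29 x:[11/2,12] y:[9,16] z:[-7,11] -> hit [9,11], descend [1, 30]
        N1 x:[11/2,13/2] y:[9,11] z:[-7,-4] -> miss, prune
        N30 x:[10,12] y:[14,16] z:[5,11] -> miss, prune
  N16 x:[17/2,21] y:[25,50] z:[-21,18] -> miss, prune

Visited [0, 14, 13, 20, 5, 26, 24, 22, 15, 29, 1, 30, 16]. Tests: 13 box, 1 leaf. Nearest: P6.

== RESULT ==
[0, 14, 13, 20, 5, 26, 24, 22, 15, 29, 1, 30, 16]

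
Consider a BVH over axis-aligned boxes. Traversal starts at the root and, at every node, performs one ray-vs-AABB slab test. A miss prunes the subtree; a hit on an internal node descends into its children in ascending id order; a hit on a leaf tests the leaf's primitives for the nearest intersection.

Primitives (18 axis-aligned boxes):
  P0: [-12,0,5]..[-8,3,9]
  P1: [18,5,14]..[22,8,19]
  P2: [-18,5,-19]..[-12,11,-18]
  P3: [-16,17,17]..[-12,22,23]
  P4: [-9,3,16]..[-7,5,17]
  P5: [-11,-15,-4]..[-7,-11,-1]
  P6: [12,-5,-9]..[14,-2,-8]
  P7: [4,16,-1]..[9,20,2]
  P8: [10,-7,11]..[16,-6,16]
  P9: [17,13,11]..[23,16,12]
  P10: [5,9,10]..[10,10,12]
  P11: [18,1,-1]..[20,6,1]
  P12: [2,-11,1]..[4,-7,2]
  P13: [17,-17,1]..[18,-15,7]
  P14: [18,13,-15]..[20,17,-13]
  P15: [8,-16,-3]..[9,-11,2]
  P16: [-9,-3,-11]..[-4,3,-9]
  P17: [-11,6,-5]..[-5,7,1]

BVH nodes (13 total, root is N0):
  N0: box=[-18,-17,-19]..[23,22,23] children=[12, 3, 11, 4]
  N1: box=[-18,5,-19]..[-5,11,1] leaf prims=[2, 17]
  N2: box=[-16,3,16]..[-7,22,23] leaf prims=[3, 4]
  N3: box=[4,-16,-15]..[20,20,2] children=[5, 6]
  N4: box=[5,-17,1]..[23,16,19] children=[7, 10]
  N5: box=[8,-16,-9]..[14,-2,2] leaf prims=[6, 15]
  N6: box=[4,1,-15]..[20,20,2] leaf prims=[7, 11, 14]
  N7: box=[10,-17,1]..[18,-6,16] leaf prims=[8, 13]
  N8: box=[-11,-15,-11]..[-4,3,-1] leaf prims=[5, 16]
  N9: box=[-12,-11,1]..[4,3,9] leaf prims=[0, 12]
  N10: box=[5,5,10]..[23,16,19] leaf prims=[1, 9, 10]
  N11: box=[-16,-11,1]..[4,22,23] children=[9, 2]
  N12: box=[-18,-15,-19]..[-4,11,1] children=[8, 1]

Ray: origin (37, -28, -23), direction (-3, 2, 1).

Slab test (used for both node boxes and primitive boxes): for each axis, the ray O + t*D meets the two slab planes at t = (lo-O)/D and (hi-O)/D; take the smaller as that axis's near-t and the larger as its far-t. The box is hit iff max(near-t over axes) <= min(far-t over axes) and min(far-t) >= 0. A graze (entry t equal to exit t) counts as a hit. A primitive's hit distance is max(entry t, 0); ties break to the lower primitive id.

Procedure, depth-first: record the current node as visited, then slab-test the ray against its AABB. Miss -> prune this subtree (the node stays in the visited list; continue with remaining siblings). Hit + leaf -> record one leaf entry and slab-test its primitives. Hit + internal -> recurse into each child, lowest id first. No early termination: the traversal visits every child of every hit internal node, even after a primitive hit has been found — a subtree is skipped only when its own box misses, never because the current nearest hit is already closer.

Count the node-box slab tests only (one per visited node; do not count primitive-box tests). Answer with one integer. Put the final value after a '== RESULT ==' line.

Walk:
N0 x:[14/3,55/3] y:[11/2,25] z:[4,46] -> hit [11/2,55/3], descend [3, 4, 11, 12]
  N3 x:[17/3,11] y:[6,24] z:[8,25] -> hit [8,11], descend [5, 6]
    N5 x:[23/3,29/3] y:[6,13] z:[14,25] -> miss, prune
    N6 x:[17/3,11] y:[29/2,24] z:[8,25] -> miss, prune
  N4 x:[14/3,32/3] y:[11/2,22] z:[24,42] -> miss, prune
  N11 x:[11,53/3] y:[17/2,25] z:[24,46] -> miss, prune
  N12 x:[41/3,55/3] y:[13/2,39/2] z:[4,24] -> hit [41/3,55/3], descend [1, 8]
    N1 x:[14,55/3] y:[33/2,39/2] z:[4,24] -> hit [33/2,55/3] leaf, test {P2(miss), P17(miss)}
    N8 x:[41/3,16] y:[13/2,31/2] z:[12,22] -> hit [41/3,31/2] leaf, test {P5(miss), P16@t=41/3}

9 AABB tests over nodes [0, 3, 5, 6, 4, 11, 12, 1, 8]; 2 leaves entered; closest P16.

== RESULT ==
9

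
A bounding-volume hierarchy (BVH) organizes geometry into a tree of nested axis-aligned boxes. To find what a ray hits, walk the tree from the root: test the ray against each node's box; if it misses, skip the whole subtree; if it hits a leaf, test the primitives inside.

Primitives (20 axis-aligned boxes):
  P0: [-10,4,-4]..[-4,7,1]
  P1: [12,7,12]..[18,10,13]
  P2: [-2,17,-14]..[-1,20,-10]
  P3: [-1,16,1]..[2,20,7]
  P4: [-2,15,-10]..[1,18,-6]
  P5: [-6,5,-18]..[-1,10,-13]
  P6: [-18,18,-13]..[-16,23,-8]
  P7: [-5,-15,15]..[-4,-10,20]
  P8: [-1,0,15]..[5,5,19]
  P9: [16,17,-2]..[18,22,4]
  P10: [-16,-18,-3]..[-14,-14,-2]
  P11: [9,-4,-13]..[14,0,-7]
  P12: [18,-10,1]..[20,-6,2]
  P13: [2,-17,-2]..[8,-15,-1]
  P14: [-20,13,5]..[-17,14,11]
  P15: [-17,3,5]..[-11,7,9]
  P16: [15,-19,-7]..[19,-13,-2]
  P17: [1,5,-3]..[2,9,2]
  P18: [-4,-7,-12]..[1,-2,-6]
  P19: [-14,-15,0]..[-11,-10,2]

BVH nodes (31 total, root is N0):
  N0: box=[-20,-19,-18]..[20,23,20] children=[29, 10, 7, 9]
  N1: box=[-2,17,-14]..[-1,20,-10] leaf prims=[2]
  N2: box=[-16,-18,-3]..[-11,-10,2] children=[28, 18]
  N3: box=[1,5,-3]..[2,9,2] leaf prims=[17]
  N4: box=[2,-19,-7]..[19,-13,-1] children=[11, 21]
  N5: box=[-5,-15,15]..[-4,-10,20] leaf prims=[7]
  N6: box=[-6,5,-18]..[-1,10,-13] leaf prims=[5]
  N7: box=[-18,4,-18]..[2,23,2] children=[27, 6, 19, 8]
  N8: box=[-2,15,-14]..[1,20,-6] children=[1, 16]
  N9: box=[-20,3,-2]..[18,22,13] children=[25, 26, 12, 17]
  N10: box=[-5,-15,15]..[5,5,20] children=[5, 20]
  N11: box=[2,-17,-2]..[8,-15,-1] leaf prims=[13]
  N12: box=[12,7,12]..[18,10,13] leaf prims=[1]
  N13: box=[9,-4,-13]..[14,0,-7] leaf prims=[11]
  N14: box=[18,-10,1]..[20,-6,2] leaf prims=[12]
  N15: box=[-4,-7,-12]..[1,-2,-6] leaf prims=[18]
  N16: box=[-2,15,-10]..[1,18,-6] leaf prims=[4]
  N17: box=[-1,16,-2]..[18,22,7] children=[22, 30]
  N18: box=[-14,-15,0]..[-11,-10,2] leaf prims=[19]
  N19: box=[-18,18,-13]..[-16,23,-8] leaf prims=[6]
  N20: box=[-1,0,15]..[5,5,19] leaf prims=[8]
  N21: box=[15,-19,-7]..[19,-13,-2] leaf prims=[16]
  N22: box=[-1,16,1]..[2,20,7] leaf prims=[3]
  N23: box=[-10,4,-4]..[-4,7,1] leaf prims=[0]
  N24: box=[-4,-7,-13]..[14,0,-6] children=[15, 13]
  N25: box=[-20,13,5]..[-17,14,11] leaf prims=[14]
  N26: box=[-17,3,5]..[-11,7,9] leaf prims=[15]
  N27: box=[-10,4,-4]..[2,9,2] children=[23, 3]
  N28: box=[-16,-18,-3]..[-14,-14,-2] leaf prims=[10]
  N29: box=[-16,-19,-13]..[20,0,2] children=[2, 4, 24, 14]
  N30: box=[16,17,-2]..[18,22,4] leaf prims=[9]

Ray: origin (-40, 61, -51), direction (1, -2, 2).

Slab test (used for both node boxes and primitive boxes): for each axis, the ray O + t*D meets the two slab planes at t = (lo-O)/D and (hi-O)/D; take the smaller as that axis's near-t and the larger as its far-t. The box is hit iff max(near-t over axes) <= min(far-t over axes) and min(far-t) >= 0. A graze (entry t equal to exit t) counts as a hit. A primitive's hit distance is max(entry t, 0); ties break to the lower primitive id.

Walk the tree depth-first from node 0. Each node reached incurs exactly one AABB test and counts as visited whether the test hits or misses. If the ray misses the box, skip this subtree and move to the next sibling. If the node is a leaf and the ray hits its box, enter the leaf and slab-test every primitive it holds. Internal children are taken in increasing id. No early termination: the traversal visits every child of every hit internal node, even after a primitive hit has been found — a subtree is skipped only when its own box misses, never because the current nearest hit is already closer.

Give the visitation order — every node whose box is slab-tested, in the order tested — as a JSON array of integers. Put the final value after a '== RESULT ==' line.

Trace the traversal:
N0 x:[20,60] y:[19,40] z:[33/2,71/2] -> hit [20,71/2], descend [7, 9, 10, 29]
  N7 x:[22,42] y:[19,57/2] z:[33/2,53/2] -> hit [22,53/2], descend [6, 8, 19, 27]
    N6 x:[34,39] y:[51/2,28] z:[33/2,19] -> miss, prune
    N8 x:[38,41] y:[41/2,23] z:[37/2,45/2] -> miss, prune
    N19 x:[22,24] y:[19,43/2] z:[19,43/2] -> miss, prune
    N27 x:[30,42] y:[26,57/2] z:[47/2,53/2] -> miss, prune
  N9 x:[20,58] y:[39/2,29] z:[49/2,32] -> hit [49/2,29], descend [12, 17, 25, 26]
    N12 x:[52,58] y:[51/2,27] z:[63/2,32] -> miss, prune
    N17 x:[39,58] y:[39/2,45/2] z:[49/2,29] -> miss, prune
    N25 x:[20,23] y:[47/2,24] z:[28,31] -> miss, prune
    N26 x:[23,29] y:[27,29] z:[28,30] -> hit [28,29] leaf, test {P15@t=28}
  N10 x:[35,45] y:[28,38] z:[33,71/2] -> hit [35,71/2], descend [5, 20]
    N5 x:[35,36] y:[71/2,38] z:[33,71/2] -> hit [71/2,71/2] leaf, test {P7@t=71/2}
    N20 x:[39,45] y:[28,61/2] z:[33,35] -> miss, prune
  N29 x:[24,60] y:[61/2,40] z:[19,53/2] -> miss, prune

15 AABB tests over nodes [0, 7, 6, 8, 19, 27, 9, 12, 17, 25, 26, 10, 5, 20, 29]; 2 leaves entered; closest P15.

== RESULT ==
[0, 7, 6, 8, 19, 27, 9, 12, 17, 25, 26, 10, 5, 20, 29]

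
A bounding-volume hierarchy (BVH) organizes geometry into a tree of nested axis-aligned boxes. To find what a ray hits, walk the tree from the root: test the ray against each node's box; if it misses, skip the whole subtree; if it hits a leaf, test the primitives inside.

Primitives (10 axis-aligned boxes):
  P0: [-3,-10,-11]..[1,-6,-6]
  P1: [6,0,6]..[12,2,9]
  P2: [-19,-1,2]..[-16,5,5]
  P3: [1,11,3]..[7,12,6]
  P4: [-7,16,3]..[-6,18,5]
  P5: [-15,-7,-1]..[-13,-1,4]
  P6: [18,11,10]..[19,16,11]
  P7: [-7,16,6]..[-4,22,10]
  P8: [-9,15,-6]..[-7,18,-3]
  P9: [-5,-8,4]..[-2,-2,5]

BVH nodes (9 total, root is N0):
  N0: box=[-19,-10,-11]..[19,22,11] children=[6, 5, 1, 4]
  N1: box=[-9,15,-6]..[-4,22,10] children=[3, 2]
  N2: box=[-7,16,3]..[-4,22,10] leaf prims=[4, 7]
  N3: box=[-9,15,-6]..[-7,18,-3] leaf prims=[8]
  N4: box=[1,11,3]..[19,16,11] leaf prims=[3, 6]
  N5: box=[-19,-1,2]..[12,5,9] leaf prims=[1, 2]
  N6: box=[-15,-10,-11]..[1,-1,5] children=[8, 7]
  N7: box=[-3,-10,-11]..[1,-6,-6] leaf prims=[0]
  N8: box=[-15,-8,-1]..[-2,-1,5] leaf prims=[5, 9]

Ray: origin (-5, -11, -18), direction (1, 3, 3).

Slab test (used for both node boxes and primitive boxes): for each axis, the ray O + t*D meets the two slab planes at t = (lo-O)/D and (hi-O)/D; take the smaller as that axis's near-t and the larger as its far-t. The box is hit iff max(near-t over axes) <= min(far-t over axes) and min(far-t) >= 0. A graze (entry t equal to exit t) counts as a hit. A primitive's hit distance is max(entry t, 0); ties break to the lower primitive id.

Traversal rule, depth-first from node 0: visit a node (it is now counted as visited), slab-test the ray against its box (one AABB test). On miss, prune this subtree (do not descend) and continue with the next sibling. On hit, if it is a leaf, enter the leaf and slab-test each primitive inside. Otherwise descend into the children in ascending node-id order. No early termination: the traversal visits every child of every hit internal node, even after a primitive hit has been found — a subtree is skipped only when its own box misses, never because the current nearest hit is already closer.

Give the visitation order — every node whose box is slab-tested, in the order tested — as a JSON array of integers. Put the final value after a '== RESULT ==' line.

Trace the traversal:
N0 x:[-14,24] y:[1/3,11] z:[7/3,29/3] -> hit [7/3,29/3], descend [1, 4, 5, 6]
  N1 x:[-4,1] y:[26/3,11] z:[4,28/3] -> miss, prune
  N4 x:[6,24] y:[22/3,9] z:[7,29/3] -> hit [22/3,9] leaf, test {P3@t=22/3, P6(miss)}
  N5 x:[-14,17] y:[10/3,16/3] z:[20/3,9] -> miss, prune
  N6 x:[-10,6] y:[1/3,10/3] z:[7/3,23/3] -> hit [7/3,10/3], descend [7, 8]
    N7 x:[2,6] y:[1/3,5/3] z:[7/3,4] -> miss, prune
    N8 x:[-10,3] y:[1,10/3] z:[17/3,23/3] -> miss, prune

Visited [0, 1, 4, 5, 6, 7, 8]. Tests: 7 box, 1 leaf. Nearest: P3.

== RESULT ==
[0, 1, 4, 5, 6, 7, 8]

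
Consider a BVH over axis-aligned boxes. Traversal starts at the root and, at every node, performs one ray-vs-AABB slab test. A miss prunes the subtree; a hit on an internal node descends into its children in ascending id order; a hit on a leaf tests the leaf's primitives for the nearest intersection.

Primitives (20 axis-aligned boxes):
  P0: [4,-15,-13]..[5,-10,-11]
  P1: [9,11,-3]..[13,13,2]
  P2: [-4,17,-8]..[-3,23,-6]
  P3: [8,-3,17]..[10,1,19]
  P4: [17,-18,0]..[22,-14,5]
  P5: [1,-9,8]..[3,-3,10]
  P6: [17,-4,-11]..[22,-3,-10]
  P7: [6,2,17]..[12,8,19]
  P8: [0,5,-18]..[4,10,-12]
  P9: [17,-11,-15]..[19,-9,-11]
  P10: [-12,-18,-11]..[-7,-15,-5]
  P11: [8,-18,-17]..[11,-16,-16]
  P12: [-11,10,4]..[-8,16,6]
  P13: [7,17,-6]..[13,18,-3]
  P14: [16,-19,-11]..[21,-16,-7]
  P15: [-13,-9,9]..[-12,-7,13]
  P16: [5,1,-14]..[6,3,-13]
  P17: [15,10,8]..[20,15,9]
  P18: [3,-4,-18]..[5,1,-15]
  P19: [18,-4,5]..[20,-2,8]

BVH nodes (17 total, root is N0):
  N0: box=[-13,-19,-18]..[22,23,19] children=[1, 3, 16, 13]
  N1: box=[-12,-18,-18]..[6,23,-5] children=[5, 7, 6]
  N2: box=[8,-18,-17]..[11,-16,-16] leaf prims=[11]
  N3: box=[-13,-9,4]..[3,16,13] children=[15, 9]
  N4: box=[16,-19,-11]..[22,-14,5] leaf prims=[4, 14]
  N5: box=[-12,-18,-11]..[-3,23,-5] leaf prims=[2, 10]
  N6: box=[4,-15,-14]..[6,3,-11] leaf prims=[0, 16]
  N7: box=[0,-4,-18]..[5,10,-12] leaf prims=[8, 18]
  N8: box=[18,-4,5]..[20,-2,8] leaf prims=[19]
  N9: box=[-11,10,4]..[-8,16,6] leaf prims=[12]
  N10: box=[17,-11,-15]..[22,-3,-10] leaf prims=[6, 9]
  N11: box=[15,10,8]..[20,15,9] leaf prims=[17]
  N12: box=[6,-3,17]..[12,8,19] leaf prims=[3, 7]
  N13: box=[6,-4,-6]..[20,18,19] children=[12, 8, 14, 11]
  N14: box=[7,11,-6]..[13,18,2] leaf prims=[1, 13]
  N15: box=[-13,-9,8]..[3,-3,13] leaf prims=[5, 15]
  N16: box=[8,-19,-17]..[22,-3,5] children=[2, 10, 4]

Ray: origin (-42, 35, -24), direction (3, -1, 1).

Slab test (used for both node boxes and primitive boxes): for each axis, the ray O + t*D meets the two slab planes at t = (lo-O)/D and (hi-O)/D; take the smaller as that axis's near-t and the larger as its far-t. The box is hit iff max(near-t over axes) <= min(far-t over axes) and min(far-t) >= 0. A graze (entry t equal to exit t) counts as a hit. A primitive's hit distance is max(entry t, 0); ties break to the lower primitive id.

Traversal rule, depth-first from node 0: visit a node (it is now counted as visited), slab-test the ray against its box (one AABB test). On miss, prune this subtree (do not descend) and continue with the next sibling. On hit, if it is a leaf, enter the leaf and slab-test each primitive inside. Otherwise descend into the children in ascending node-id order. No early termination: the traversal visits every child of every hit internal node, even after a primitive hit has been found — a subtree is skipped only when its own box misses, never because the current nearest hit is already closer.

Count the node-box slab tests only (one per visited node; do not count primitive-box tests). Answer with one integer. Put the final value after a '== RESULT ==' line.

Traverse from the root:
N0 x:[29/3,64/3] y:[12,54] z:[6,43] -> hit [12,64/3], descend [1, 3, 13, 16]
  N1 x:[10,16] y:[12,53] z:[6,19] -> hit [12,16], descend [5, 6, 7]
    N5 x:[10,13] y:[12,53] z:[13,19] -> hit [13,13] leaf, test {P2(miss), P10(miss)}
    N6 x:[46/3,16] y:[32,50] z:[10,13] -> miss, prune
    N7 x:[14,47/3] y:[25,39] z:[6,12] -> miss, prune
  N3 x:[29/3,15] y:[19,44] z:[28,37] -> miss, prune
  N13 x:[16,62/3] y:[17,39] z:[18,43] -> hit [18,62/3], descend [8, 11, 12, 14]
    N8 x:[20,62/3] y:[37,39] z:[29,32] -> miss, prune
    N11 x:[19,62/3] y:[20,25] z:[32,33] -> miss, prune
    N12 x:[16,18] y:[27,38] z:[41,43] -> miss, prune
    N14 x:[49/3,55/3] y:[17,24] z:[18,26] -> hit [18,55/3] leaf, test {P1(miss), P13@t=18}
  N16 x:[50/3,64/3] y:[38,54] z:[7,29] -> miss, prune

Visited [0, 1, 5, 6, 7, 3, 13, 8, 11, 12, 14, 16]. Tests: 12 box, 2 leaf. Nearest: P13.

== RESULT ==
12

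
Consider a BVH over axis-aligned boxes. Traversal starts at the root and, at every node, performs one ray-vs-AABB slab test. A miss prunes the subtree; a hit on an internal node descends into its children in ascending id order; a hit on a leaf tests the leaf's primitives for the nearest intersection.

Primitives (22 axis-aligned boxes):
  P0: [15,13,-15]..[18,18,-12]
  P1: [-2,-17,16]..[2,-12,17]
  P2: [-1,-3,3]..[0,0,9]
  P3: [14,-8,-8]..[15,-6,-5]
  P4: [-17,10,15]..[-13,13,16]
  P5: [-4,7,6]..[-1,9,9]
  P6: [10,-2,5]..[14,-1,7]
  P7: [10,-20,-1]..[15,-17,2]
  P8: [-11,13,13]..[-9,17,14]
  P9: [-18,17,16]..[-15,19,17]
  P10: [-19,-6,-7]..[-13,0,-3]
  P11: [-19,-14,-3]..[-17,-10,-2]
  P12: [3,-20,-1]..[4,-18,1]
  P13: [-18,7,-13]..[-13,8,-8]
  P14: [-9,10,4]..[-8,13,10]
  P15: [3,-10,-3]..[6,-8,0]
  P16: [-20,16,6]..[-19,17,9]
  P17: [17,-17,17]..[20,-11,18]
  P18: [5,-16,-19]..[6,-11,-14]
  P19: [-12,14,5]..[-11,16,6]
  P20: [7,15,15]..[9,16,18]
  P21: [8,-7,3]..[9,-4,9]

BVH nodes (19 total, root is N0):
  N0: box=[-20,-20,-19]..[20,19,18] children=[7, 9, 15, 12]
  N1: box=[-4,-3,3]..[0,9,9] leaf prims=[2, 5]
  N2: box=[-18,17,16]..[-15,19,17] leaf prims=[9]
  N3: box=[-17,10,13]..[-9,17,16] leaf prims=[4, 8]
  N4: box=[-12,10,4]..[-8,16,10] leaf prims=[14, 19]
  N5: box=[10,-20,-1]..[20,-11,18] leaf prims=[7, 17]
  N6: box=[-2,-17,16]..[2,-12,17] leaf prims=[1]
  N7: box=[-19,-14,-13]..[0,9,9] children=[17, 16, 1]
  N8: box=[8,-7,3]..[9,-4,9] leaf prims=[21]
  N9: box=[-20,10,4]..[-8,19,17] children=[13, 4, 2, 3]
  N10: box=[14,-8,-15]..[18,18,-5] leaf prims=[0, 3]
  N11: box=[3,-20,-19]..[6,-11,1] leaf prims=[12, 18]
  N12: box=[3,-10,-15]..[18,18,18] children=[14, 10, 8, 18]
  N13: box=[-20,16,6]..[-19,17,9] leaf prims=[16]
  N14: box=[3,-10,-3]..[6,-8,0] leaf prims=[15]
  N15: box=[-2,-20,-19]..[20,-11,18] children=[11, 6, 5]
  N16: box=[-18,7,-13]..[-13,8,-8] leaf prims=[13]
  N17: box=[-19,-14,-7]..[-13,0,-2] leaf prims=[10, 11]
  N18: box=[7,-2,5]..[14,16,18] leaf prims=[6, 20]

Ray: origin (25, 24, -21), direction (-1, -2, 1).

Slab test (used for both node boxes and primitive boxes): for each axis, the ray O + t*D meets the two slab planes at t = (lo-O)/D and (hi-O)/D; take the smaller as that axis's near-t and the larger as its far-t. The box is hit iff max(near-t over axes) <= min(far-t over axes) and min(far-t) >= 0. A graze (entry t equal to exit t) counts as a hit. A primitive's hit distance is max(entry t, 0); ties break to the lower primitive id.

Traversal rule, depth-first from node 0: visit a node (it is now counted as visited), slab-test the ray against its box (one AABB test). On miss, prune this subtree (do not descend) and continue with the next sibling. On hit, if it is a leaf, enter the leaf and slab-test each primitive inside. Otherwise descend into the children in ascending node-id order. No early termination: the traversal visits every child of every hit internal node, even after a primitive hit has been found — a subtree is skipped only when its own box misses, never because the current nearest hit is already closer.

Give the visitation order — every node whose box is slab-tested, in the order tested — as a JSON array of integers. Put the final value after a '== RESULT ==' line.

Walk:
N0 x:[5,45] y:[5/2,22] z:[2,39] -> hit [5,22], descend [7, 9, 12, 15]
  N7 x:[25,44] y:[15/2,19] z:[8,30] -> miss, prune
  N9 x:[33,45] y:[5/2,7] z:[25,38] -> miss, prune
  N12 x:[7,22] y:[3,17] z:[6,39] -> hit [7,17], descend [8, 10, 14, 18]
    N8 x:[16,17] y:[14,31/2] z:[24,30] -> miss, prune
    N10 x:[7,11] y:[3,16] z:[6,16] -> hit [7,11] leaf, test {P0(miss), P3(miss)}
    N14 x:[19,22] y:[16,17] z:[18,21] -> miss, prune
    N18 x:[11,18] y:[4,13] z:[26,39] -> miss, prune
  N15 x:[5,27] y:[35/2,22] z:[2,39] -> hit [35/2,22], descend [5, 6, 11]
    N5 x:[5,15] y:[35/2,22] z:[20,39] -> miss, prune
    N6 x:[23,27] y:[18,41/2] z:[37,38] -> miss, prune
    N11 x:[19,22] y:[35/2,22] z:[2,22] -> hit [19,22] leaf, test {P12@t=21, P18(miss)}

Visited [0, 7, 9, 12, 8, 10, 14, 18, 15, 5, 6, 11]. Tests: 12 box, 2 leaf. Nearest: P12.

== RESULT ==
[0, 7, 9, 12, 8, 10, 14, 18, 15, 5, 6, 11]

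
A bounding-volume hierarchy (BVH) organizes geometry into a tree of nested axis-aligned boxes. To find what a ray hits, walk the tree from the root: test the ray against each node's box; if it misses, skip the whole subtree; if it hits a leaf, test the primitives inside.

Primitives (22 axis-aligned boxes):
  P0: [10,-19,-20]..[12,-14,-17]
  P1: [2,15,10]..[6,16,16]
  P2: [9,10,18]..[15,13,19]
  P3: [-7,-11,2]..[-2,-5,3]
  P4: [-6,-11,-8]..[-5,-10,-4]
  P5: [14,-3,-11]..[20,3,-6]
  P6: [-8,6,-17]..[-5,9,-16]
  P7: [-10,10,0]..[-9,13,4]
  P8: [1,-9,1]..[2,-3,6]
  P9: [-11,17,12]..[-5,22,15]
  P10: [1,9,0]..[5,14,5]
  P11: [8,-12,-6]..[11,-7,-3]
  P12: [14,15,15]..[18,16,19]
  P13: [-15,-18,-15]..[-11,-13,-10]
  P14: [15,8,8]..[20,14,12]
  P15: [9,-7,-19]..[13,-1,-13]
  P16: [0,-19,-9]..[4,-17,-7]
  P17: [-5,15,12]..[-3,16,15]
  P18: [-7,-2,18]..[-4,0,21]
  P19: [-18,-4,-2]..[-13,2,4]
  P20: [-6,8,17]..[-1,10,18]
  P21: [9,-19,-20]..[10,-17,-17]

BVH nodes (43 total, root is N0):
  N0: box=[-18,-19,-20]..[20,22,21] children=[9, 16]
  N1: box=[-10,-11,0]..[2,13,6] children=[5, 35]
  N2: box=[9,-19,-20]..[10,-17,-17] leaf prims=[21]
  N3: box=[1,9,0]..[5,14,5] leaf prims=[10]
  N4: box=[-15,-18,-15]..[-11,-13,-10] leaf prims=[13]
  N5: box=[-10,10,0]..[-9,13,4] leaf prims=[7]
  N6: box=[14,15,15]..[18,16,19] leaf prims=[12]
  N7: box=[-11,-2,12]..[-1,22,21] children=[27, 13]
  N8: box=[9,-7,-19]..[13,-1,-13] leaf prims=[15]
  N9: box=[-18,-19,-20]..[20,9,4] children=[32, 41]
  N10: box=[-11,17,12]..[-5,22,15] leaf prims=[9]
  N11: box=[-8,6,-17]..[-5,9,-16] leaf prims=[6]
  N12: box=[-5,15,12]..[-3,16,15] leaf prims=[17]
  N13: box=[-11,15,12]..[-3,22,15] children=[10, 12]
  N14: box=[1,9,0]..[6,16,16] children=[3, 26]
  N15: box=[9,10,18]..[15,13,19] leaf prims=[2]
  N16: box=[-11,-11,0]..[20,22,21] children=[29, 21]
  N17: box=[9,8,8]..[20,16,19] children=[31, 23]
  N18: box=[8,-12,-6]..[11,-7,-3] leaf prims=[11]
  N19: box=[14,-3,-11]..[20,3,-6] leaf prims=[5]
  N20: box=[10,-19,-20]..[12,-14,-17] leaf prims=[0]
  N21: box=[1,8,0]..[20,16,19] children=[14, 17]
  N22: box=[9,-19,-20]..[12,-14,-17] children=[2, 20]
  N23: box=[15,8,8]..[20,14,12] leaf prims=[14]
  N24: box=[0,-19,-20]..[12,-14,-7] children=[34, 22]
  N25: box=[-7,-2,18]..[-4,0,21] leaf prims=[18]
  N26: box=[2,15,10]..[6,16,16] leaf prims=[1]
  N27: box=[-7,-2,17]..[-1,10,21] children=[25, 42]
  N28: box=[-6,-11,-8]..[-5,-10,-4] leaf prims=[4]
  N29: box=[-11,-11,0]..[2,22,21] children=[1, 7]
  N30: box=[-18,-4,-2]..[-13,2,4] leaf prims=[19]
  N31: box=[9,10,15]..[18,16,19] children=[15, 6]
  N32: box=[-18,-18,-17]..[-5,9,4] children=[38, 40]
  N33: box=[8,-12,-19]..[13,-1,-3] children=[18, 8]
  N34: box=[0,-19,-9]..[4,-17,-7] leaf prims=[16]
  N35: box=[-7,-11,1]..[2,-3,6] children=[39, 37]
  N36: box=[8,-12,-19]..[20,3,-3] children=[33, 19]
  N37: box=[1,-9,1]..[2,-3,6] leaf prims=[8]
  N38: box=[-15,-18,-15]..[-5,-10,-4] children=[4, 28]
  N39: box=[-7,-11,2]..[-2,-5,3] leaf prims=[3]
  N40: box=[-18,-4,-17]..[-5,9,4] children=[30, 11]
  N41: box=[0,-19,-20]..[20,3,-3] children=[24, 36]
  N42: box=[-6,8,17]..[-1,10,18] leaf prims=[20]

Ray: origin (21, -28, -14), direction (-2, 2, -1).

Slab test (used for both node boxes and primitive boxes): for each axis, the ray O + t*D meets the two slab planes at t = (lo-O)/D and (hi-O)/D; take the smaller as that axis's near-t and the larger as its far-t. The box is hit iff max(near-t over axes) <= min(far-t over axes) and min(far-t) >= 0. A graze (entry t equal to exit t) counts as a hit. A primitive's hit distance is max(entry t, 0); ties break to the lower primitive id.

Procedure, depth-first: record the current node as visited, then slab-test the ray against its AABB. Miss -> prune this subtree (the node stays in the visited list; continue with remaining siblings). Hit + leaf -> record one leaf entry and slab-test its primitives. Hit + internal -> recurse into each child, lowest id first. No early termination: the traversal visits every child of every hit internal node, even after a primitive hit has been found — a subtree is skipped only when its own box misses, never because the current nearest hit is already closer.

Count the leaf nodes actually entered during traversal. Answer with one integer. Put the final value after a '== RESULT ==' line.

Walk:
N0 x:[1/2,39/2] y:[9/2,25] z:[-35,6] -> hit [9/2,6], descend [9, 16]
  N9 x:[1/2,39/2] y:[9/2,37/2] z:[-18,6] -> hit [9/2,6], descend [32, 41]
    N32 x:[13,39/2] y:[5,37/2] z:[-18,3] -> miss, prune
    N41 x:[1/2,21/2] y:[9/2,31/2] z:[-11,6] -> hit [9/2,6], descend [24, 36]
      N24 x:[9/2,21/2] y:[9/2,7] z:[-7,6] -> hit [9/2,6], descend [22, 34]
        N22 x:[9/2,6] y:[9/2,7] z:[3,6] -> hit [9/2,6], descend [2, 20]
          N2 x:[11/2,6] y:[9/2,11/2] z:[3,6] -> hit [11/2,11/2] leaf, test {P21@t=11/2}
          N20 x:[9/2,11/2] y:[9/2,7] z:[3,6] -> hit [9/2,11/2] leaf, test {P0@t=9/2}
        N34 x:[17/2,21/2] y:[9/2,11/2] z:[-7,-5] -> miss, prune
      N36 x:[1/2,13/2] y:[8,31/2] z:[-11,5] -> miss, prune
  N16 x:[1/2,16] y:[17/2,25] z:[-35,-14] -> miss, prune

order=[0, 9, 32, 41, 24, 22, 2, 20, 34, 36, 16]  |boxes|=11  |leaves|=2  hit=P0

== RESULT ==
2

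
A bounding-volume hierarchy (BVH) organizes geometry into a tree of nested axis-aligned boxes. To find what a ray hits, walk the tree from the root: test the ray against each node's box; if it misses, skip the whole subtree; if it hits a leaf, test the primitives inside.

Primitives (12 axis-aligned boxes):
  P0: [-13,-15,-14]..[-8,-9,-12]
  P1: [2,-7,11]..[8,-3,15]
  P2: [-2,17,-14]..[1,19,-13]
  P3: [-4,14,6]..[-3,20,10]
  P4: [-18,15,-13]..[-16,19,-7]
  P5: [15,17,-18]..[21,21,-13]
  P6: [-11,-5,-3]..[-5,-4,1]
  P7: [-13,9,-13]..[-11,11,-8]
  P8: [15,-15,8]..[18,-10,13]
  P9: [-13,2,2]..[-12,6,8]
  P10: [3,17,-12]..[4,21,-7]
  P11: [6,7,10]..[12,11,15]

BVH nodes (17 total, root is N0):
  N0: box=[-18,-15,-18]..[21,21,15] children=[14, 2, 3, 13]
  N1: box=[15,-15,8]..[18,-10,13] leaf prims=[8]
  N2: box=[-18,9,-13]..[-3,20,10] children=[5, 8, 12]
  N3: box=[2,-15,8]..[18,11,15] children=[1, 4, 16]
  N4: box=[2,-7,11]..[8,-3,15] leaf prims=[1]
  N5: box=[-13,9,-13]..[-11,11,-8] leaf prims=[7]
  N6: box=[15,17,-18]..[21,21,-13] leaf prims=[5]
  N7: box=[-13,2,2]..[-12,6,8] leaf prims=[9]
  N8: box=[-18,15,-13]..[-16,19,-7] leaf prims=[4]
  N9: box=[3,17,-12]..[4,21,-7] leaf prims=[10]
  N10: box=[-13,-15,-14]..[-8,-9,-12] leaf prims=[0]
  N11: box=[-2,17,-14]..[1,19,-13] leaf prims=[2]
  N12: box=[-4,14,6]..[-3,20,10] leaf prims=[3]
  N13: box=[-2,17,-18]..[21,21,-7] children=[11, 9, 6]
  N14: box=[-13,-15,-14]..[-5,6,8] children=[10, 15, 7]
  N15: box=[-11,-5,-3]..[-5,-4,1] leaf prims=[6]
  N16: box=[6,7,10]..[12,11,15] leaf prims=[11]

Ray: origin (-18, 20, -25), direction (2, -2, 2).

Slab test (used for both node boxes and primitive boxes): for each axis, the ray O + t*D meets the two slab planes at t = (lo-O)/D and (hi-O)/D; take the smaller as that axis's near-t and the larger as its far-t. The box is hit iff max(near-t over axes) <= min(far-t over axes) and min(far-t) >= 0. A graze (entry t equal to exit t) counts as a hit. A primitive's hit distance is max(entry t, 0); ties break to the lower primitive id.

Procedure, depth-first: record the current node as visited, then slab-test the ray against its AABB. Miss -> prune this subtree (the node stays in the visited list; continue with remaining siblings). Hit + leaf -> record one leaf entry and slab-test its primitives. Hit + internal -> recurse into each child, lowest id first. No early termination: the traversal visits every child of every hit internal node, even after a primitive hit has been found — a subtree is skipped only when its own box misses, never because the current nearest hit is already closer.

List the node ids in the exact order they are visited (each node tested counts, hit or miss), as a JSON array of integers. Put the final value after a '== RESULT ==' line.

Traverse from the root:
N0 x:[0,39/2] y:[-1/2,35/2] z:[7/2,20] -> hit [7/2,35/2], descend [2, 3, 13, 14]
  N2 x:[0,15/2] y:[0,11/2] z:[6,35/2] -> miss, prune
  N3 x:[10,18] y:[9/2,35/2] z:[33/2,20] -> hit [33/2,35/2], descend [1, 4, 16]
    N1 x:[33/2,18] y:[15,35/2] z:[33/2,19] -> hit [33/2,35/2] leaf, test {P8@t=33/2}
    N4 x:[10,13] y:[23/2,27/2] z:[18,20] -> miss, prune
    N16 x:[12,15] y:[9/2,13/2] z:[35/2,20] -> miss, prune
  N13 x:[8,39/2] y:[-1/2,3/2] z:[7/2,9] -> miss, prune
  N14 x:[5/2,13/2] y:[7,35/2] z:[11/2,33/2] -> miss, prune

Visited [0, 2, 3, 1, 4, 16, 13, 14]. Tests: 8 box, 1 leaf. Nearest: P8.

== RESULT ==
[0, 2, 3, 1, 4, 16, 13, 14]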